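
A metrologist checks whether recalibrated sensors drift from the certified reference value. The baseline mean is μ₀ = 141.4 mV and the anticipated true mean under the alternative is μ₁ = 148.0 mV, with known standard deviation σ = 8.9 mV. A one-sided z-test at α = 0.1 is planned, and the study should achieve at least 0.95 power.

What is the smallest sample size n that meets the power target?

Standardized effect: d = |μ₁ − μ₀| / σ = |148.0 − 141.4| / 8.9 = 0.7416
For power 0.95 need Φ(δ − z_{0.1}) = 0.95, so δ = z_{0.1} + z_{0.05} = 1.282 + 1.645 = 2.926.
δ = d·√n ⇒ n = (δ/d)² = (2.926 / 0.7416)² = 15.57.
Rounding up, n = 16.

n = 16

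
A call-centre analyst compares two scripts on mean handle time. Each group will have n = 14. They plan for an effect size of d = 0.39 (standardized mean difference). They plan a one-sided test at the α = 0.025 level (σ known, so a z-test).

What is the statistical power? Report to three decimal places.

Noncentrality parameter: δ = d·√(n/2) = 0.39 × √(14/2) = 1.0318
Critical value for a one-sided test at α = 0.025: z_α = 1.960.
Power = Φ(δ − 1.960) = Φ(-0.928) = 0.1767.

Power ≈ 0.177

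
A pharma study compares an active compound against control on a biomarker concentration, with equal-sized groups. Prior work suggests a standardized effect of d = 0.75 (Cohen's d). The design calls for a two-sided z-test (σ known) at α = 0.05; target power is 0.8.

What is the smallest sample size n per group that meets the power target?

n = 28 per group

For power 0.8 need Φ(δ − z_{0.025}) = 0.8, so δ = z_{0.025} + z_{0.20} = 1.960 + 0.842 = 2.802.
(For δ > 0 the lower-tail rejection region contributes negligibly to power, so the one-term inversion is standard.)
δ = d·√(n/2) ⇒ n = 2(δ/d)² = 2 × (2.802 / 0.75)² = 27.91.
Rounding up, n = 28 per group.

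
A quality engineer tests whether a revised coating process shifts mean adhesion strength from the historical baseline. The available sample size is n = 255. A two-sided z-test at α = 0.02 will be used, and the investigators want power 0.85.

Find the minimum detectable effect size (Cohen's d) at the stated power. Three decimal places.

d ≈ 0.211

Need Φ(δ − 2.326) = 0.85, so δ = 2.326 + 1.036 = 3.363.
(The second rejection-region term Φ(−δ − z_{α/2}) is negligible and dropped.)
δ = d·√n ⇒ d = δ/√n = 3.363/√255 = 0.2106.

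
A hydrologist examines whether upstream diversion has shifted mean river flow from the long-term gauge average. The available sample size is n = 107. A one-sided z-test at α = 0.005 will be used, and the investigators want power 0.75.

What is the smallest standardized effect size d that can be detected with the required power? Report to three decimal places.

Required noncentrality: δ = z_{0.005} + z_{0.25} = 2.576 + 0.674 = 3.250.
δ = d·√n ⇒ d = δ/√n = 3.250/√107 = 0.3142.

d ≈ 0.314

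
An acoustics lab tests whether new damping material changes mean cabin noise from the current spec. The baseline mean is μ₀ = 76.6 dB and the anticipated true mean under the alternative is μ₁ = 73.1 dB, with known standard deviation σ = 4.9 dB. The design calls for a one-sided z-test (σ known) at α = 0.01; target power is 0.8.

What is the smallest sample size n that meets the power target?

Standardized effect: d = |μ₁ − μ₀| / σ = |73.1 − 76.6| / 4.9 = 0.7143
Set Φ(δ − 2.326) = 0.8; then δ − 2.326 = Φ⁻¹(0.8) = 0.842, giving δ = 3.168.
δ = d·√n ⇒ n = (δ/d)² = (3.168 / 0.7143)² = 19.67.
Rounding up, n = 20.

n = 20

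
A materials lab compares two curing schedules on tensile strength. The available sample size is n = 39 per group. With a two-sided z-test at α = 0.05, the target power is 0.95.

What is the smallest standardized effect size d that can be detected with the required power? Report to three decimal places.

Required noncentrality: δ = z_{0.025} + z_{0.05} = 1.960 + 1.645 = 3.605.
(Lower-tail contribution to power is negligible for δ > 0.)
δ = d·√(n/2) ⇒ d = δ/√(n/2) = 3.605/√(39/2) = 0.8163.

d ≈ 0.816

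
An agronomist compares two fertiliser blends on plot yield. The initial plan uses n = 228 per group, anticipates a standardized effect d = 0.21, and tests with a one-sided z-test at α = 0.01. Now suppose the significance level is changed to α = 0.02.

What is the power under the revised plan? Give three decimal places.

Power ≈ 0.575

δ = d·√(n/2) = 0.21 × √(228/2) = 2.2422 (unchanged). New critical value: z_{0.02} = 2.054.
Revised power = P(Z > 2.054 − δ) = Φ(0.188) = 0.5747.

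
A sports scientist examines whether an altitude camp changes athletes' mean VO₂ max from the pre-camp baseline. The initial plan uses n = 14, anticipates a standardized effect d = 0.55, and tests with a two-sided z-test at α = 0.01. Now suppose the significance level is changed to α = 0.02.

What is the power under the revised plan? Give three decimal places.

Power ≈ 0.394

δ = d·√n = 0.55 × √14 = 2.0579 (unchanged). New critical value: z_{0.01} = 2.326.
Revised power = Φ(δ − 2.326) + Φ(−δ − 2.326) = Φ(-0.268) + Φ(-4.384) = 0.3942 + 0.0000 = 0.3942.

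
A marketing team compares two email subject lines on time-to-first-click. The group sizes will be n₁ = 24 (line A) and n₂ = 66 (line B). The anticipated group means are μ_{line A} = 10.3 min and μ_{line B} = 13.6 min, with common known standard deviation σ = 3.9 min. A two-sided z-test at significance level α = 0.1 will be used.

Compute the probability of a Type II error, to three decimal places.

β ≈ 0.028

Standardized effect: d = |μ_{line A} − μ_{line B}| / σ = |10.3 − 13.6| / 3.9 = 0.8462
Noncentrality parameter: δ = d / √(1/n₁ + 1/n₂) = 0.8462 / √(1/24 + 1/66) = 3.5498
Critical value for a two-sided test at α = 0.1: z_{α/2} = 1.645.
Power = Φ(δ − 1.645) + Φ(−δ − 1.645) = Φ(1.905) + Φ(-5.195) = 0.9716 + 0.0000 = 0.9716.
Type II error: β = 1 − power = 1 − 0.9716 = 0.0284.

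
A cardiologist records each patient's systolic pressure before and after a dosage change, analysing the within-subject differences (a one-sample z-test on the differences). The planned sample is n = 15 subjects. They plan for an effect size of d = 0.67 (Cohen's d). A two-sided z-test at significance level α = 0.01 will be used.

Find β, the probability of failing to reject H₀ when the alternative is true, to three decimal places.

Noncentrality parameter: δ = d·√n = 0.67 × √15 = 2.5949
Two-sided α = 0.01 → critical value z_{0.005} = 2.576.
Power = Φ(δ − 2.576) + Φ(−δ − 2.576) = Φ(0.019) + Φ(-5.171) = 0.5076 + 0.0000 = 0.5076.
Type II error: β = 1 − power = 1 − 0.5076 = 0.4924.

β ≈ 0.492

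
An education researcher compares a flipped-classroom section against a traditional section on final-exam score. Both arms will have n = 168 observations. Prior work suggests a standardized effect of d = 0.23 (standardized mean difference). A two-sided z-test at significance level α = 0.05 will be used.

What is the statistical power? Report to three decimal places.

Noncentrality parameter: δ = d·√(n/2) = 0.23 × √(168/2) = 2.1080
Two-sided α = 0.05 → critical value z_{0.025} = 1.960.
Power = Φ(δ − 1.960) + Φ(−δ − 1.960) = Φ(0.148) + Φ(-4.068) = 0.5588 + 0.0000 = 0.5589.

Power ≈ 0.559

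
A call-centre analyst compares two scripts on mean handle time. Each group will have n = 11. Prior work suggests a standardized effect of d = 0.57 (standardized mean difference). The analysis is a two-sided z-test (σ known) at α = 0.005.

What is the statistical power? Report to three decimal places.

Power ≈ 0.071

Noncentrality parameter: δ = d·√(n/2) = 0.57 × √(11/2) = 1.3368
Two-sided α = 0.005 → critical value z_{0.0025} = 2.807.
Power = Φ(δ − 2.807) + Φ(−δ − 2.807) = Φ(-1.470) + Φ(-4.144) = 0.0707 + 0.0000 = 0.0708.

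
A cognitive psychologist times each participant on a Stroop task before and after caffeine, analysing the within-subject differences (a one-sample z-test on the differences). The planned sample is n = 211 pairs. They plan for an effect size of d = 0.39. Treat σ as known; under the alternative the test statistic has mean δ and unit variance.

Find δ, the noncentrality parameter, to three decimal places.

δ ≈ 5.665

The noncentrality parameter scales effect size by the design's sample-size factor: δ = d·√n = 0.39 × √211 = 5.6651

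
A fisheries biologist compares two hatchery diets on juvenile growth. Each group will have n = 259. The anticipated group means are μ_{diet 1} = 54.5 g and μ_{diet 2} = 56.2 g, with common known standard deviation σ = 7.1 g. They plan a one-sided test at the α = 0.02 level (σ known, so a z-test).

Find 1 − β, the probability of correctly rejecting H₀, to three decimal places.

Power ≈ 0.749

Standardized effect: d = |μ_{diet 1} − μ_{diet 2}| / σ = |54.5 − 56.2| / 7.1 = 0.2394
Noncentrality parameter: δ = d·√(n/2) = 0.2394 × √(259/2) = 2.7247
One-sided α = 0.02 → critical value z_{0.02} = 2.054.
Power = Φ(δ − 2.054) = Φ(0.671) = 0.7489.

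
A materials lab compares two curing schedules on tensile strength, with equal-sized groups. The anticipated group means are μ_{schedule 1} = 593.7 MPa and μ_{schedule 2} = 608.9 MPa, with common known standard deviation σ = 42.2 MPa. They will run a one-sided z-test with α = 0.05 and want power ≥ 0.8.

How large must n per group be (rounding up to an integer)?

n = 96 per group

Standardized effect: d = |μ_{schedule 1} − μ_{schedule 2}| / σ = |593.7 − 608.9| / 42.2 = 0.3602
For power 0.8 need Φ(δ − z_{0.05}) = 0.8, so δ = z_{0.05} + z_{0.20} = 1.645 + 0.842 = 2.486.
δ = d·√(n/2) ⇒ n = 2(δ/d)² = 2 × (2.486 / 0.3602)² = 95.31.
Round up to the next whole unit.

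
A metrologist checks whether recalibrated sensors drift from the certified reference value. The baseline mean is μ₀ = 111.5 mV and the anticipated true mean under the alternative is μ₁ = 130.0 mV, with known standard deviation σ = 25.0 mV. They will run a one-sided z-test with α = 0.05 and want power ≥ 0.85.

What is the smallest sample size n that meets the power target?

Standardized effect: d = |μ₁ − μ₀| / σ = |130.0 − 111.5| / 25.0 = 0.7400
Set Φ(δ − 1.645) = 0.85; then δ − 1.645 = Φ⁻¹(0.85) = 1.036, giving δ = 2.681.
δ = d·√n ⇒ n = (δ/d)² = (2.681 / 0.7400)² = 13.13.
Rounding up, n = 14.

n = 14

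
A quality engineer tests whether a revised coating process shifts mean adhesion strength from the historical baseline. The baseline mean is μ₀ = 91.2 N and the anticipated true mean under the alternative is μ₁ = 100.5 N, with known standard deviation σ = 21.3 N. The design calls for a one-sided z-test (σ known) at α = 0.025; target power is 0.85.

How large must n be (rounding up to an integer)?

n = 48

Standardized effect: d = |μ₁ − μ₀| / σ = |100.5 − 91.2| / 21.3 = 0.4366
For power 0.85 need Φ(δ − z_{0.025}) = 0.85, so δ = z_{0.025} + z_{0.15} = 1.960 + 1.036 = 2.996.
δ = d·√n ⇒ n = (δ/d)² = (2.996 / 0.4366)² = 47.10.
Rounding up, n = 48.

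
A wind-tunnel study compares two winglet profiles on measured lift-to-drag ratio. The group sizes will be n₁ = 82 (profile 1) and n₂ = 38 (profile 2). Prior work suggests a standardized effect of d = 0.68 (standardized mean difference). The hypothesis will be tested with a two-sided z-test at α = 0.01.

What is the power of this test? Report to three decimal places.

Power ≈ 0.813

Noncentrality parameter: δ = d / √(1/n₁ + 1/n₂) = 0.68 / √(1/82 + 1/38) = 3.4651
Critical value for a two-sided test at α = 0.01: z_{α/2} = 2.576.
Power = Φ(δ − 2.576) + Φ(−δ − 2.576) = Φ(0.889) + Φ(-6.041) = 0.8131 + 0.0000 = 0.8131.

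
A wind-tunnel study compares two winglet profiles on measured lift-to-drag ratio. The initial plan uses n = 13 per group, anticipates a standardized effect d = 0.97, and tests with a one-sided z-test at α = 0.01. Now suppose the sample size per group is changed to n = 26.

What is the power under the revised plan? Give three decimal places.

With n = 26 per group: δ = d·√(n/2) = 0.97 × √(26/2) = 3.4974. Critical value z_{0.01} = 2.326.
Revised power = Φ(δ − 2.326) = Φ(1.171) = 0.8792.

Power ≈ 0.879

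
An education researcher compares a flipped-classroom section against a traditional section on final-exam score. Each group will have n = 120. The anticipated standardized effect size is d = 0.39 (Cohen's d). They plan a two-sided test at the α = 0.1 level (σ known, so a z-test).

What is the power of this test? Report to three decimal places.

Noncentrality parameter: δ = d·√(n/2) = 0.39 × √(120/2) = 3.0209
Two-sided α = 0.1 → critical value z_{0.05} = 1.645.
Power = Φ(δ − 1.645) + Φ(−δ − 1.645) = Φ(1.376) + Φ(-4.666) = 0.9156 + 0.0000 = 0.9156.

Power ≈ 0.916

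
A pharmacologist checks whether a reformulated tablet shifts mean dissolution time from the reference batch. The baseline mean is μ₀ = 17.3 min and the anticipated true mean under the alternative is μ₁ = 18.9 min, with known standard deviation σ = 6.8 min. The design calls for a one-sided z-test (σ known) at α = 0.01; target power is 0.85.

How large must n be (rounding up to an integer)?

n = 205

Standardized effect: d = |μ₁ − μ₀| / σ = |18.9 − 17.3| / 6.8 = 0.2353
Set Φ(δ − 2.326) = 0.85; then δ − 2.326 = Φ⁻¹(0.85) = 1.036, giving δ = 3.363.
δ = d·√n ⇒ n = (δ/d)² = (3.363 / 0.2353)² = 204.26.
Round up to the next whole unit.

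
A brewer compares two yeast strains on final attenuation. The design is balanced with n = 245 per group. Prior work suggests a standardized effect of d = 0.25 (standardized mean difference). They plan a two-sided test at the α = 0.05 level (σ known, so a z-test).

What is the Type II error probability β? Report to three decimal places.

Noncentrality parameter: λ = d·√(n/2) = 0.25 × √(245/2) = 2.7670
Critical value for a two-sided test at α = 0.05: z_{α/2} = 1.960.
Power = Φ(λ − 1.960) + Φ(−λ − 1.960) = Φ(0.807) + Φ(-4.727) = 0.7902 + 0.0000 = 0.7902.
Type II error: β = 1 − power = 1 − 0.7902 = 0.2098.

β ≈ 0.210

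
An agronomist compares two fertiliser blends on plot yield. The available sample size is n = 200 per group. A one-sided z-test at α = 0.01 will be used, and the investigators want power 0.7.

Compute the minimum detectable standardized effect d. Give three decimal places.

Need Φ(δ − 2.326) = 0.7, so δ = 2.326 + 0.524 = 2.851.
δ = d·√(n/2) ⇒ d = δ/√(n/2) = 2.851/√(200/2) = 0.2851.

d ≈ 0.285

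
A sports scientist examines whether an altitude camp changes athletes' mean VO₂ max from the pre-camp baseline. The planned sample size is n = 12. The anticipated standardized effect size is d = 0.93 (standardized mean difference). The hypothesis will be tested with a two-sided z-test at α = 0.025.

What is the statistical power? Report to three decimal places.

Noncentrality parameter: δ = d·√n = 0.93 × √12 = 3.2216
Two-sided α = 0.025 → critical value z_{0.0125} = 2.241.
Power = Φ(δ − 2.241) + Φ(−δ − 2.241) = Φ(0.980) + Φ(-5.463) = 0.8365 + 0.0000 = 0.8365.

Power ≈ 0.837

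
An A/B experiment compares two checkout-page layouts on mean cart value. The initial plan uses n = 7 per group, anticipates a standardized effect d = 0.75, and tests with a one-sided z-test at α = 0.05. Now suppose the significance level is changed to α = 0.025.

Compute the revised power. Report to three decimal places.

δ = d·√(n/2) = 0.75 × √(7/2) = 1.4031 (unchanged). New critical value: z_{0.025} = 1.960.
Revised power = P(Z > 1.960 − δ) = Φ(-0.557) = 0.2888.

Power ≈ 0.289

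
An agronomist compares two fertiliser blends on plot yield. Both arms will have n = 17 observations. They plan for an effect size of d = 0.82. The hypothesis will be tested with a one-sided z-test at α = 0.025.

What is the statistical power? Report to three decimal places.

Power ≈ 0.667

Noncentrality parameter: δ = d·√(n/2) = 0.82 × √(17/2) = 2.3907
Critical value for a one-sided test at α = 0.025: z_α = 1.960.
Power = P(Z > 1.960 − δ) = Φ(0.431) = 0.6667.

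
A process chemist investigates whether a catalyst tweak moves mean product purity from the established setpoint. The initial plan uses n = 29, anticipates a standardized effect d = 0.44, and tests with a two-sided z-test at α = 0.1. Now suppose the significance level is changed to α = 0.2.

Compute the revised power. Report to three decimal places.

δ = d·√n = 0.44 × √29 = 2.3695 (unchanged). New critical value: z_{0.1} = 1.282.
Revised power = Φ(δ − 1.282) + Φ(−δ − 1.282) = Φ(1.088) + Φ(-3.651) = 0.8617 + 0.0001 = 0.8618.

Power ≈ 0.862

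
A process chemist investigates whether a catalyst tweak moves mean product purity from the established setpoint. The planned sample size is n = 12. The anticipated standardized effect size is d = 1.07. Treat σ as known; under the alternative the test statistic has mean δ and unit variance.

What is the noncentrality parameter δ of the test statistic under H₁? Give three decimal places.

δ ≈ 3.707

The noncentrality parameter scales effect size by the design's sample-size factor: δ = d·√n = 1.07 × √12 = 3.7066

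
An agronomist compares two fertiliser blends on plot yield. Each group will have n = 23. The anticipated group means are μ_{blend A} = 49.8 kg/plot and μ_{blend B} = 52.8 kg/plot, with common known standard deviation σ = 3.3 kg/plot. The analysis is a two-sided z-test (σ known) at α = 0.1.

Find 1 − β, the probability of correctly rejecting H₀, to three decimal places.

Standardized effect: d = |μ_{blend A} − μ_{blend B}| / σ = |49.8 − 52.8| / 3.3 = 0.9091
Noncentrality parameter: δ = d·√(n/2) = 0.9091 × √(23/2) = 3.0829
Critical value for a two-sided test at α = 0.1: z_{α/2} = 1.645.
Power = Φ(δ − 1.645) + Φ(−δ − 1.645) = Φ(1.438) + Φ(-4.728) = 0.9248 + 0.0000 = 0.9248.

Power ≈ 0.925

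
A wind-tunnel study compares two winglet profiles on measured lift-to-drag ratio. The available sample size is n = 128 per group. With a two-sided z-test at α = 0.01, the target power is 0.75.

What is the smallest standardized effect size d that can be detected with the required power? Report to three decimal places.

d ≈ 0.406

Required noncentrality: δ = z_{0.005} + z_{0.25} = 2.576 + 0.674 = 3.250.
(The second rejection-region term Φ(−δ − z_{α/2}) is negligible and dropped.)
δ = d·√(n/2) ⇒ d = δ/√(n/2) = 3.250/√(128/2) = 0.4063.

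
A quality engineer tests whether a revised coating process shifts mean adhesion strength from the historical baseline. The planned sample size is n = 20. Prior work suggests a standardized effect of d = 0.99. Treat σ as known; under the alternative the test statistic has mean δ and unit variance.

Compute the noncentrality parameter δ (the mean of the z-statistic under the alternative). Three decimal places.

The noncentrality parameter scales effect size by the design's sample-size factor: δ = d·√n = 0.99 × √20 = 4.4274

δ ≈ 4.427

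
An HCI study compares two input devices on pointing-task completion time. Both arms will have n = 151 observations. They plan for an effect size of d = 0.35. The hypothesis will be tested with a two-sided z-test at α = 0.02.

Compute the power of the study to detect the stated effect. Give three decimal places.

Noncentrality parameter: δ = d·√(n/2) = 0.35 × √(151/2) = 3.0412
Critical value for a two-sided test at α = 0.02: z_{α/2} = 2.326.
Power = Φ(δ − 2.326) + Φ(−δ − 2.326) = Φ(0.715) + Φ(-5.368) = 0.7626 + 0.0000 = 0.7626.

Power ≈ 0.763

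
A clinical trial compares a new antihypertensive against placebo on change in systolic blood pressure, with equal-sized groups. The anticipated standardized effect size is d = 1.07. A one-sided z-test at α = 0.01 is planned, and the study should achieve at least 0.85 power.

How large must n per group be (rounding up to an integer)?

n = 20 per group

For power 0.85 need Φ(δ − z_{0.01}) = 0.85, so δ = z_{0.01} + z_{0.15} = 2.326 + 1.036 = 3.363.
δ = d·√(n/2) ⇒ n = 2(δ/d)² = 2 × (3.363 / 1.07)² = 19.75.
Rounding up, n = 20 per group.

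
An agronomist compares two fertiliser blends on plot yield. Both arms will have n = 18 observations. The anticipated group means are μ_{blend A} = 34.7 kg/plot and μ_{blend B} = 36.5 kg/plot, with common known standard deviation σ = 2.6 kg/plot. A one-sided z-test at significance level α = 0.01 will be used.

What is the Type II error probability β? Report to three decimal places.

β ≈ 0.598

Standardized effect: d = |μ_{blend A} − μ_{blend B}| / σ = |34.7 − 36.5| / 2.6 = 0.6923
Noncentrality parameter: δ = d·√(n/2) = 0.6923 × √(18/2) = 2.0769
One-sided α = 0.01 → critical value z_{0.01} = 2.326.
Power = P(Z > 2.326 − δ) = Φ(-0.249) = 0.4015.
Type II error: β = 1 − power = 1 − 0.4015 = 0.5985.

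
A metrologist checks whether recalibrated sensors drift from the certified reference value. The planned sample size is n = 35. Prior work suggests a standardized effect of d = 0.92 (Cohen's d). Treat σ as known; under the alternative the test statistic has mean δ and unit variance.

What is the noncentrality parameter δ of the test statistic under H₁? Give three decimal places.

The noncentrality parameter scales effect size by the design's sample-size factor: δ = d·√n = 0.92 × √35 = 5.4428

δ ≈ 5.443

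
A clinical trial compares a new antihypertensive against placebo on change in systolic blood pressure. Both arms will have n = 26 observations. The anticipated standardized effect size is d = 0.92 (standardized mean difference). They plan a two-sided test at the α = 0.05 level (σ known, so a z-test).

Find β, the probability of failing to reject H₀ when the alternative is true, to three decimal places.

Noncentrality parameter: δ = d·√(n/2) = 0.92 × √(26/2) = 3.3171
Two-sided α = 0.05 → critical value z_{0.025} = 1.960.
Power = Φ(δ − 1.960) + Φ(−δ − 1.960) = Φ(1.357) + Φ(-5.277) = 0.9126 + 0.0000 = 0.9126.
Type II error: β = 1 − power = 1 − 0.9126 = 0.0874.

β ≈ 0.087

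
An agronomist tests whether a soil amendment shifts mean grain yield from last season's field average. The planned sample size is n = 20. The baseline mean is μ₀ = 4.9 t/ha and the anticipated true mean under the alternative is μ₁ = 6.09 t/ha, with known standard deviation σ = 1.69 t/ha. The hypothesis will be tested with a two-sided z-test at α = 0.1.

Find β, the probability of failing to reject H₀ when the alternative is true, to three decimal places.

Standardized effect: d = |μ₁ − μ₀| / σ = |6.09 − 4.9| / 1.69 = 0.7041
Noncentrality parameter: δ = d·√n = 0.7041 × √20 = 3.1490
Critical value for a two-sided test at α = 0.1: z_{α/2} = 1.645.
Power = Φ(δ − 1.645) + Φ(−δ − 1.645) = Φ(1.504) + Φ(-4.794) = 0.9337 + 0.0000 = 0.9337.
Type II error: β = 1 − power = 1 − 0.9337 = 0.0663.

β ≈ 0.066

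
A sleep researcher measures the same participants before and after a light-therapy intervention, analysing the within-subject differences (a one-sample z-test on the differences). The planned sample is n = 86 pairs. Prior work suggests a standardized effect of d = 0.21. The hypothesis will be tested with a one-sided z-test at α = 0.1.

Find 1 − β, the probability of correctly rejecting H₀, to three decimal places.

Noncentrality parameter: δ = d·√n = 0.21 × √86 = 1.9475
Critical value for a one-sided test at α = 0.1: z_α = 1.282.
Power = Φ(δ − 1.282) = Φ(0.666) = 0.7473.

Power ≈ 0.747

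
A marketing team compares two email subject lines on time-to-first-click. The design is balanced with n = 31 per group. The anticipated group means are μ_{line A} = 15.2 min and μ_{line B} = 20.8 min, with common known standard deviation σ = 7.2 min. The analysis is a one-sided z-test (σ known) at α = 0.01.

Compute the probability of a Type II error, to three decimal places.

Standardized effect: d = |μ_{line A} − μ_{line B}| / σ = |15.2 − 20.8| / 7.2 = 0.7778
Noncentrality parameter: δ = d·√(n/2) = 0.7778 × √(31/2) = 3.0621
One-sided α = 0.01 → critical value z_{0.01} = 2.326.
Power = Φ(δ − 2.326) = Φ(0.736) = 0.7691.
Type II error: β = 1 − power = 1 − 0.7691 = 0.2309.

β ≈ 0.231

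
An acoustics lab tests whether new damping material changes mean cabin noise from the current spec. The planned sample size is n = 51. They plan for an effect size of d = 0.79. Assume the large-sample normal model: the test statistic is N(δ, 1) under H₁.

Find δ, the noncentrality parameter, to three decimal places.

δ = d·√n = 0.79 × √51 = 5.6417

δ ≈ 5.642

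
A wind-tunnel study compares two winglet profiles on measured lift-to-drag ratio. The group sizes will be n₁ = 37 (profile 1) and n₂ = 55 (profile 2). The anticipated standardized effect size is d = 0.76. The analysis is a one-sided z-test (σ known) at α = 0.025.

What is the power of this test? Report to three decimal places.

Noncentrality parameter: λ = d / √(1/n₁ + 1/n₂) = 0.76 / √(1/37 + 1/55) = 3.5744
One-sided α = 0.025 → critical value z_{0.025} = 1.960.
Power = Φ(λ − 1.960) = Φ(1.614) = 0.9468.

Power ≈ 0.947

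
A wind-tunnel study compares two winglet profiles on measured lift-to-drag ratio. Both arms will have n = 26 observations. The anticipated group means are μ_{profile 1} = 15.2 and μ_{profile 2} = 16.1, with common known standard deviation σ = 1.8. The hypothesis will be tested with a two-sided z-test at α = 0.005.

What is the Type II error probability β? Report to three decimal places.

Standardized effect: d = |μ_{profile 1} − μ_{profile 2}| / σ = |15.2 − 16.1| / 1.8 = 0.5000
Noncentrality parameter: δ = d·√(n/2) = 0.5000 × √(26/2) = 1.8028
Critical value for a two-sided test at α = 0.005: z_{α/2} = 2.807.
Power = Φ(δ − 2.807) + Φ(−δ − 2.807) = Φ(-1.004) + Φ(-4.610) = 0.1576 + 0.0000 = 0.1576.
Type II error: β = 1 − power = 1 − 0.1576 = 0.8424.

β ≈ 0.842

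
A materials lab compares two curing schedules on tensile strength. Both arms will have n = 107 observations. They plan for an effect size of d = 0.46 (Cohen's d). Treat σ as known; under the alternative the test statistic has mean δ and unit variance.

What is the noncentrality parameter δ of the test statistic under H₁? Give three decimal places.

δ = d·√(n/2) = 0.46 × √(107/2) = 3.3646

δ ≈ 3.365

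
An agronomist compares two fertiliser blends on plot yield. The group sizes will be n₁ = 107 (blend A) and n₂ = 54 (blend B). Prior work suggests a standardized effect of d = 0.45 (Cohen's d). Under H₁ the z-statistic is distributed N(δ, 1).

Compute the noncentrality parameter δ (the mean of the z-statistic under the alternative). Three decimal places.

δ = d / √(1/n₁ + 1/n₂) = 0.45 / √(1/107 + 1/54) = 2.6958

δ ≈ 2.696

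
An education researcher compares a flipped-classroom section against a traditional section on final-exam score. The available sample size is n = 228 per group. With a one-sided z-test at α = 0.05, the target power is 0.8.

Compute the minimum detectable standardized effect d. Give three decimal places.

Required noncentrality: δ = z_{0.05} + z_{0.20} = 1.645 + 0.842 = 2.486.
δ = d·√(n/2) ⇒ d = δ/√(n/2) = 2.486/√(228/2) = 0.2329.

d ≈ 0.233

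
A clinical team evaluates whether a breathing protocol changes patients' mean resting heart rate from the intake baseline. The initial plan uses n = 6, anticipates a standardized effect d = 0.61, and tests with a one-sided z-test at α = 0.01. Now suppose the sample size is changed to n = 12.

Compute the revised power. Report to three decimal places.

With n = 12: δ = d·√n = 0.61 × √12 = 2.1131. Critical value z_{0.01} = 2.326.
Revised power = Φ(δ − 2.326) = Φ(-0.213) = 0.4156.

Power ≈ 0.416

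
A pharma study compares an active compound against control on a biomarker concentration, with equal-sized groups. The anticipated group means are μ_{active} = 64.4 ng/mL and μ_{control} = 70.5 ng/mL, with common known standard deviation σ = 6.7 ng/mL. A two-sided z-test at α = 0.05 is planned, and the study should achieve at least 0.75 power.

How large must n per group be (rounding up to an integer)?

n = 17 per group

Standardized effect: d = |μ_{active} − μ_{control}| / σ = |64.4 − 70.5| / 6.7 = 0.9104
Set Φ(δ − 1.960) = 0.75; then δ − 1.960 = Φ⁻¹(0.75) = 0.674, giving δ = 2.634.
(For δ > 0 the lower-tail rejection region contributes negligibly to power, so the one-term inversion is standard.)
δ = d·√(n/2) ⇒ n = 2(δ/d)² = 2 × (2.634 / 0.9104)² = 16.75.
Round up to the next whole unit.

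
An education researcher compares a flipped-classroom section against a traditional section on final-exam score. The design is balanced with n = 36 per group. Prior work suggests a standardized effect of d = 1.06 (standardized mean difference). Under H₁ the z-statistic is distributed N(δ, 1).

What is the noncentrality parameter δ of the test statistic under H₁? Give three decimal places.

The noncentrality parameter scales effect size by the design's sample-size factor: δ = d·√(n/2) = 1.06 × √(36/2) = 4.4972

δ ≈ 4.497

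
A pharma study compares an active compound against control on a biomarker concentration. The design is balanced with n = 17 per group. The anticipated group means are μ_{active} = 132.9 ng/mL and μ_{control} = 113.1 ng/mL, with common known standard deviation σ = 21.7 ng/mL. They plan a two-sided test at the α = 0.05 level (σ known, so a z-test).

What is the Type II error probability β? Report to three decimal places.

Standardized effect: d = |μ_{active} − μ_{control}| / σ = |132.9 − 113.1| / 21.7 = 0.9124
Noncentrality parameter: λ = d·√(n/2) = 0.9124 × √(17/2) = 2.6602
Two-sided α = 0.05 → critical value z_{0.025} = 1.960.
Power = Φ(λ − 1.960) + Φ(−λ − 1.960) = Φ(0.700) + Φ(-4.620) = 0.7581 + 0.0000 = 0.7581.
Type II error: β = 1 − power = 1 − 0.7581 = 0.2419.

β ≈ 0.242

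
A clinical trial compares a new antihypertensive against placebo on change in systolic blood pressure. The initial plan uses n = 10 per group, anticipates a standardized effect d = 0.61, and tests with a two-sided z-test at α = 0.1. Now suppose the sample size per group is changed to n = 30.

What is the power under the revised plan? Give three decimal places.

Power ≈ 0.764

With n = 30 per group: δ = d·√(n/2) = 0.61 × √(30/2) = 2.3625. Critical value z_{0.05} = 1.645.
Revised power = Φ(δ − 1.645) + Φ(−δ − 1.645) = Φ(0.718) + Φ(-4.007) = 0.7635 + 0.0000 = 0.7635.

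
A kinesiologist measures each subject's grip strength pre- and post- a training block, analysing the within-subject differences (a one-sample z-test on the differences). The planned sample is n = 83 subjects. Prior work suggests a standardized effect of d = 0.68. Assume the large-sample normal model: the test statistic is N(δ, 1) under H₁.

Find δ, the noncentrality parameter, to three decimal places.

δ = d·√n = 0.68 × √83 = 6.1951

δ ≈ 6.195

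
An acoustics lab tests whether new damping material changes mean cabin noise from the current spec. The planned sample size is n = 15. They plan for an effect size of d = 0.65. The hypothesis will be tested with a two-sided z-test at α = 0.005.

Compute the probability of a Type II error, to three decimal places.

β ≈ 0.614

Noncentrality parameter: δ = d·√n = 0.65 × √15 = 2.5174
Two-sided α = 0.005 → critical value z_{0.0025} = 2.807.
Power = Φ(δ − 2.807) + Φ(−δ − 2.807) = Φ(-0.290) + Φ(-5.324) = 0.3861 + 0.0000 = 0.3861.
Type II error: β = 1 − power = 1 − 0.3861 = 0.6139.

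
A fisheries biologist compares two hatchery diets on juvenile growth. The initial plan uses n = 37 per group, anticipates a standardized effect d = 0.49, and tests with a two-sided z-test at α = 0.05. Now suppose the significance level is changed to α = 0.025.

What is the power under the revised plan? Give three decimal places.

Power ≈ 0.447

δ = d·√(n/2) = 0.49 × √(37/2) = 2.1076 (unchanged). New critical value: z_{0.0125} = 2.241.
Revised power = Φ(δ − 2.241) + Φ(−δ − 2.241) = Φ(-0.134) + Φ(-4.349) = 0.4468 + 0.0000 = 0.4468.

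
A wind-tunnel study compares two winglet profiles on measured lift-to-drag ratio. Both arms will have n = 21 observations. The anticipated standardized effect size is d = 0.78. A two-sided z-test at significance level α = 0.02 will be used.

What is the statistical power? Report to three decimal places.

Power ≈ 0.580

Noncentrality parameter: λ = d·√(n/2) = 0.78 × √(21/2) = 2.5275
Critical value for a two-sided test at α = 0.02: z_{α/2} = 2.326.
Power = Φ(λ − 2.326) + Φ(−λ − 2.326) = Φ(0.201) + Φ(-4.854) = 0.5797 + 0.0000 = 0.5797.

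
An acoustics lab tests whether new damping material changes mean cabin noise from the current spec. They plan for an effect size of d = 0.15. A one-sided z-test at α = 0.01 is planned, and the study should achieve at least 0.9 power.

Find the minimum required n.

Set Φ(δ − 2.326) = 0.9; then δ − 2.326 = Φ⁻¹(0.9) = 1.282, giving δ = 3.608.
δ = d·√n ⇒ n = (δ/d)² = (3.608 / 0.15)² = 578.53.
Rounding up, n = 579.

n = 579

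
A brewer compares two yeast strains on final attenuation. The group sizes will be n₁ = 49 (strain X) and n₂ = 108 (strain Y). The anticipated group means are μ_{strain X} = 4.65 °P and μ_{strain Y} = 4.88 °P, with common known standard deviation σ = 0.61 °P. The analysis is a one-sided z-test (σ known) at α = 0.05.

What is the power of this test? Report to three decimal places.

Standardized effect: d = |μ_{strain X} − μ_{strain Y}| / σ = |4.65 − 4.88| / 0.61 = 0.3770
Noncentrality parameter: λ = d / √(1/n₁ + 1/n₂) = 0.3770 / √(1/49 + 1/108) = 2.1891
One-sided α = 0.05 → critical value z_{0.05} = 1.645.
Power = Φ(λ − 1.645) = Φ(0.544) = 0.7069.

Power ≈ 0.707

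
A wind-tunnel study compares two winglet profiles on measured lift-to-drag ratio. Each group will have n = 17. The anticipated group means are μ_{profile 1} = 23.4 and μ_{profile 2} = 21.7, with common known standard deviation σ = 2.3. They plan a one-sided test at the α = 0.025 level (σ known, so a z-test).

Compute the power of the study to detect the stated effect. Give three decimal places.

Power ≈ 0.577

Standardized effect: d = |μ_{profile 1} − μ_{profile 2}| / σ = |23.4 − 21.7| / 2.3 = 0.7391
Noncentrality parameter: δ = d·√(n/2) = 0.7391 × √(17/2) = 2.1549
Critical value for a one-sided test at α = 0.025: z_α = 1.960.
Power = P(Z > 1.960 − δ) = Φ(0.195) = 0.5773.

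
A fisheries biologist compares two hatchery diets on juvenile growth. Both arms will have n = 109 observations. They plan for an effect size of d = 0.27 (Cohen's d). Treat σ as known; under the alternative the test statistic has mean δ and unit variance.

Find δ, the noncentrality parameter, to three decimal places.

δ ≈ 1.993

The noncentrality parameter scales effect size by the design's sample-size factor: δ = d·√(n/2) = 0.27 × √(109/2) = 1.9933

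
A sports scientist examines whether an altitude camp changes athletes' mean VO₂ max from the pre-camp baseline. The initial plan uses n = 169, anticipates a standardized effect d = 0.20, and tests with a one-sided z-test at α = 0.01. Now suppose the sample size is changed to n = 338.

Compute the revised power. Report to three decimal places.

Power ≈ 0.912

With n = 338: δ = d·√n = 0.20 × √338 = 3.6770. Critical value z_{0.01} = 2.326.
Revised power = Φ(δ − 2.326) = Φ(1.351) = 0.9116.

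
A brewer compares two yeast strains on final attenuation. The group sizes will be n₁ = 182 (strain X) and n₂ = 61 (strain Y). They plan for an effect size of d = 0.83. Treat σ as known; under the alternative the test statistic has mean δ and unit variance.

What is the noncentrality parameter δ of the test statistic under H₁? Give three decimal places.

δ ≈ 5.610

The noncentrality parameter scales effect size by the design's sample-size factor: δ = d / √(1/n₁ + 1/n₂) = 0.83 / √(1/182 + 1/61) = 5.6102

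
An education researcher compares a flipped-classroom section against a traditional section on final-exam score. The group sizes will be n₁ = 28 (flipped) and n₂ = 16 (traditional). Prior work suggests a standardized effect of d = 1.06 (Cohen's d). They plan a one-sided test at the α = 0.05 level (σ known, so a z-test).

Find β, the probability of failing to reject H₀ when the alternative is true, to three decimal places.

Noncentrality parameter: δ = d / √(1/n₁ + 1/n₂) = 1.06 / √(1/28 + 1/16) = 3.3823
One-sided α = 0.05 → critical value z_{0.05} = 1.645.
Power = P(Z > 1.645 − δ) = Φ(1.737) = 0.9589.
Type II error: β = 1 − power = 1 − 0.9589 = 0.0411.

β ≈ 0.041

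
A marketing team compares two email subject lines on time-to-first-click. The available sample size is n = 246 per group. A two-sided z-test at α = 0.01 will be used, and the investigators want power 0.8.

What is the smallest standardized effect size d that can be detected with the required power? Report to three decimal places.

Need Φ(δ − 2.576) = 0.8, so δ = 2.576 + 0.842 = 3.417.
(Lower-tail contribution to power is negligible for δ > 0.)
δ = d·√(n/2) ⇒ d = δ/√(n/2) = 3.417/√(246/2) = 0.3081.

d ≈ 0.308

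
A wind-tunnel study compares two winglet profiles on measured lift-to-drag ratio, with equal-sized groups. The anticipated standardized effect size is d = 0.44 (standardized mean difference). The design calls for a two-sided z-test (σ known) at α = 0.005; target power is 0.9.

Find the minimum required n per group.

n = 173 per group

For power 0.9 need Φ(δ − z_{0.0025}) = 0.9, so δ = z_{0.0025} + z_{0.10} = 2.807 + 1.282 = 4.089.
(For δ > 0 the lower-tail rejection region contributes negligibly to power, so the one-term inversion is standard.)
δ = d·√(n/2) ⇒ n = 2(δ/d)² = 2 × (4.089 / 0.44)² = 172.69.
Round up to the next whole unit.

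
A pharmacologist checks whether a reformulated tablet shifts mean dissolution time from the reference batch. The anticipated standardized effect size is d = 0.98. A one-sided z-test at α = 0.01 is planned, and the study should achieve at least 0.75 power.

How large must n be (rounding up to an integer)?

n = 10

Set Φ(δ − 2.326) = 0.75; then δ − 2.326 = Φ⁻¹(0.75) = 0.674, giving δ = 3.001.
δ = d·√n ⇒ n = (δ/d)² = (3.001 / 0.98)² = 9.38.
Round up to the next whole unit.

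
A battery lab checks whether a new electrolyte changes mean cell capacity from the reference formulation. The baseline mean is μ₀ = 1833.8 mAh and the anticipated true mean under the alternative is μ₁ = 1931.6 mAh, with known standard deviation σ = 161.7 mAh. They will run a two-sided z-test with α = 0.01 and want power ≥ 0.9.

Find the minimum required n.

Standardized effect: d = |μ₁ − μ₀| / σ = |1931.6 − 1833.8| / 161.7 = 0.6048
Set Φ(δ − 2.576) = 0.9; then δ − 2.576 = Φ⁻¹(0.9) = 1.282, giving δ = 3.857.
(For δ > 0 the lower-tail rejection region contributes negligibly to power, so the one-term inversion is standard.)
δ = d·√n ⇒ n = (δ/d)² = (3.857 / 0.6048)² = 40.67.
Round up to the next whole unit.

n = 41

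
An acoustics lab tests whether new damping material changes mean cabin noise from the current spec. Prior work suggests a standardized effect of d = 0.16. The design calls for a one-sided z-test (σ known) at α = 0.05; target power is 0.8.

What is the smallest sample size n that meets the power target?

Set Φ(δ − 1.645) = 0.8; then δ − 1.645 = Φ⁻¹(0.8) = 0.842, giving δ = 2.486.
δ = d·√n ⇒ n = (δ/d)² = (2.486 / 0.16)² = 241.51.
Round up to the next whole unit.

n = 242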